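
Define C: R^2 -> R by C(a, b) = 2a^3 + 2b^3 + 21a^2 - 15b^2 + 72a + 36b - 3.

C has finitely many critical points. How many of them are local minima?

C separates as a function of a plus a function of b, so ∇C=0 decouples.
∂C/∂a = 6(a + 3)(a + 4) = 0 at a ∈ {-4, -3}; ∂C/∂b = 6(b - 3)(b - 2) = 0 at b ∈ {2, 3}.
The Hessian is diagonal: diag(C_aa, C_bb). Second derivatives: C_aa(-4)=-6, C_aa(-3)=6; C_bb(2)=-6, C_bb(3)=6.
Local minima occur where both diagonal entries positive: (-3, 3). Count: 1.

1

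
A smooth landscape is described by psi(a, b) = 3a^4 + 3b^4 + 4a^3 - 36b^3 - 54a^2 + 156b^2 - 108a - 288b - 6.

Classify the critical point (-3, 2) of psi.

The mixed partial ∂²psi/∂a∂b is 0, so the Hessian at any point is diag(psi_aa, psi_bb) = diag(12(3a^2 + 2a - 9), 12(3b^2 - 18b + 26)).
At (-3, 2): H = diag(144, 24).
Both eigenvalues are positive, so H is positive definite: a local minimum.

local minimum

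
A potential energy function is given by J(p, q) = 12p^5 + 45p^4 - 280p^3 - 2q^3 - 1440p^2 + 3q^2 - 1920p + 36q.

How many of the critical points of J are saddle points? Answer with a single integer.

J separates as a function of p plus a function of q, so ∇J=0 decouples.
∂J/∂p = 60(p - 4)(p + 1)(p + 2)(p + 4) = 0 at p ∈ {-4, -2, -1, 4}; ∂J/∂q = -6(q - 3)(q + 2) = 0 at q ∈ {-2, 3}.
The Hessian is diagonal: diag(J_pp, J_qq). Second derivatives: J_pp(-4)=-2880, J_pp(-2)=720, J_pp(-1)=-900, J_pp(4)=14400; J_qq(-2)=30, J_qq(3)=-30.
Saddle points occur where the two diagonal entries have opposite signs: (-4, -2), (-2, 3), (-1, -2), (4, 3). Count: 4.

4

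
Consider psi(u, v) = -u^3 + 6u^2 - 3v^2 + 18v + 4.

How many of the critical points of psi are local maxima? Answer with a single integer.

psi separates as a function of u plus a function of v, so ∇psi=0 decouples.
∂psi/∂u = -3u(u - 4) = 0 at u ∈ {0, 4}; ∂psi/∂v = -6(v - 3) = 0 at v ∈ {3}.
The Hessian is diagonal: diag(psi_uu, psi_vv). Second derivatives: psi_uu(0)=12, psi_uu(4)=-12; psi_vv(3)=-6.
Local maxima occur where both diagonal entries negative: (4, 3). Count: 1.

1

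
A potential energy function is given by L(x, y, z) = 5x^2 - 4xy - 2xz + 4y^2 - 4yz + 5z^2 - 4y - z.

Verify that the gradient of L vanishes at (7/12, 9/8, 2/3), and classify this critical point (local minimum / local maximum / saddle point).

local minimum

∇L = (10x - 4y - 2z, -4x + 8y - 4z - 4, -2x - 4y + 10z - 1); substituting (7/12, 9/8, 2/3) gives ∇L = (0, 0, 0), so (7/12, 9/8, 2/3) is indeed a critical point.
The Hessian is constant: H = [[10, -4, -2], [-4, 8, -4], [-2, -4, 10]].
Leading principal minors: Δ₁ = 10, Δ₂ = 64, Δ₃ = 384.
All leading minors are positive, so H is positive definite: a local minimum.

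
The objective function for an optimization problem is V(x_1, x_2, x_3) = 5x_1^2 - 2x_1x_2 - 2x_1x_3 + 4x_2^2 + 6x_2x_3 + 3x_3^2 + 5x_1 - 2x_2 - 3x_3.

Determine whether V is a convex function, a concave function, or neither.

V is quadratic, so its Hessian is the constant matrix H = [[10, -2, -2], [-2, 8, 6], [-2, 6, 6]].
Leading principal minors: 10, 76, 112.
All positive ⇒ H ≻ 0 ⇒ convex.

convex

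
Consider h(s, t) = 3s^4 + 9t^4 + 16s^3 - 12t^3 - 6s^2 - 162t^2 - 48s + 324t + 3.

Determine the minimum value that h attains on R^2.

-1534

h(s,t) separates as P(s) + Q(t) + 3, so its minimum is min P + min Q + 3.
P'(s) = 12(s - 1)(s + 1)(s + 4) vanishes at s ∈ {-4, -1, 1}; Q'(t) = 36(t - 3)(t - 1)(t + 3) vanishes at t ∈ {-3, 1, 3}.
Local minima of P (where P''>0): P(-4)=-160, P(1)=-35. Local minima of Q: Q(-3)=-1377, Q(3)=-81.
So the global minimum of h is P(-4) + Q(-3) + 3 = -160 − 1377 + 3 = -1534, attained at (-4, -3).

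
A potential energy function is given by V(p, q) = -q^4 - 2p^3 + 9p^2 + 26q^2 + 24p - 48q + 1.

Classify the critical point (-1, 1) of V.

local minimum

The mixed partial ∂²V/∂p∂q is 0, so the Hessian at any point is diag(V_pp, V_qq) = diag(6(-2p + 3), 4(-3q^2 + 13)).
At (-1, 1): H = diag(30, 40).
Both eigenvalues are positive, so H is positive definite: a local minimum.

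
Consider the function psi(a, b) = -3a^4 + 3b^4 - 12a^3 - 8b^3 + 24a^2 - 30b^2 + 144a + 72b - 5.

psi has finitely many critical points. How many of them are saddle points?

5

psi separates as a function of a plus a function of b, so ∇psi=0 decouples.
∂psi/∂a = -12(a - 2)(a + 2)(a + 3) = 0 at a ∈ {-3, -2, 2}; ∂psi/∂b = 12(b - 3)(b - 1)(b + 2) = 0 at b ∈ {-2, 1, 3}.
The Hessian is diagonal: diag(psi_aa, psi_bb). Second derivatives: psi_aa(-3)=-60, psi_aa(-2)=48, psi_aa(2)=-240; psi_bb(-2)=180, psi_bb(1)=-72, psi_bb(3)=120.
Saddle points occur where the two diagonal entries have opposite signs: (-3, -2), (-3, 3), (-2, 1), (2, -2), (2, 3). Count: 5.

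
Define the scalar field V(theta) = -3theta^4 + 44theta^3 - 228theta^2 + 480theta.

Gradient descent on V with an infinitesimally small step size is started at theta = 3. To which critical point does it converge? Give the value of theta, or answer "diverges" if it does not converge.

V'(theta) = -12(theta - 5)(theta - 4)(theta - 2), so V'(3) = -24.
Gradient descent moves in the -V' direction, i.e. theta is increasing.
The nearest critical point in that direction is theta = 4, where V'' = 24 > 0 (a local minimum). The iterate converges there.

4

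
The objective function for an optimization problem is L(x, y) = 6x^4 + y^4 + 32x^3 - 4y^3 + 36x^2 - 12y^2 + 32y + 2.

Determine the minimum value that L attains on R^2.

L(x,y) separates as P(x) + Q(y) + 2, so its minimum is min P + min Q + 2.
P'(x) = 24x(x + 1)(x + 3) vanishes at x ∈ {-3, -1, 0}; Q'(y) = 4(y - 4)(y - 1)(y + 2) vanishes at y ∈ {-2, 1, 4}.
Local minima of P (where P''>0): P(-3)=-54, P(0)=0. Local minima of Q: Q(-2)=-64, Q(4)=-64.
So the global minimum of L is P(-3) + Q(-2) + 2 = -54 − 64 + 2 = -116, attained at (-3, -2).

-116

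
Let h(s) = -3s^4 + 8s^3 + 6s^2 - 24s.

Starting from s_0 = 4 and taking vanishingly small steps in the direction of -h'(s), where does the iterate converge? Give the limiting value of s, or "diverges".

h'(s) = -12(s - 2)(s - 1)(s + 1), so h'(4) = -360.
Gradient descent moves in the -h' direction, i.e. s is increasing.
There is no critical point above s=4, and h' keeps the same sign, so the iterate runs off to +∞.

diverges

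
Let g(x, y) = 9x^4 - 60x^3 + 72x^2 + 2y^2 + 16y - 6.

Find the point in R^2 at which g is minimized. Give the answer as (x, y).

g(x,y) separates as P(x) + Q(y) − 6, so its minimum is min P + min Q − 6.
P'(x) = 36x(x - 4)(x - 1) vanishes at x ∈ {0, 1, 4}; Q'(y) = 4y + 16 vanishes at y ∈ {-4}.
Local minima of P (where P''>0): P(0)=0, P(4)=-384. Local minima of Q: Q(-4)=-32.
So the global minimum of g is P(4) + Q(-4) − 6 = -384 − 32 − 6 = -422, attained at (4, -4).

(4, -4)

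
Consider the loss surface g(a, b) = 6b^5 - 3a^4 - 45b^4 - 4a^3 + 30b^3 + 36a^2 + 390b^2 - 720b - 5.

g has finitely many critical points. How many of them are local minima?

2

g separates as a function of a plus a function of b, so ∇g=0 decouples.
∂g/∂a = -12a(a - 2)(a + 3) = 0 at a ∈ {-3, 0, 2}; ∂g/∂b = 30(b - 4)(b - 3)(b - 1)(b + 2) = 0 at b ∈ {-2, 1, 3, 4}.
The Hessian is diagonal: diag(g_aa, g_bb). Second derivatives: g_aa(-3)=-180, g_aa(0)=72, g_aa(2)=-120; g_bb(-2)=-2700, g_bb(1)=540, g_bb(3)=-300, g_bb(4)=540.
Local minima occur where both diagonal entries positive: (0, 1), (0, 4). Count: 2.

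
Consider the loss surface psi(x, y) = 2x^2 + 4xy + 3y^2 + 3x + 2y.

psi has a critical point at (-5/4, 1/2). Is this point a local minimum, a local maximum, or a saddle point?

local minimum

The Hessian of psi is constant: H = [[4, 4], [4, 6]].
det(H) = 4·6 − 4² = 8.
det(H) > 0 and tr(H) = 10 > 0, so H is positive definite and the point is a local minimum.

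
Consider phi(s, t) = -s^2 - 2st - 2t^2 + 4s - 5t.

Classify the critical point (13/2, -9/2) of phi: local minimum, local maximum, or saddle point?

The Hessian of phi is constant: H = [[-2, -2], [-2, -4]].
det(H) = (-2)·(-4) − (-2)² = 4.
det(H) > 0 and tr(H) = -6 < 0, so H is negative definite and the point is a local maximum.

local maximum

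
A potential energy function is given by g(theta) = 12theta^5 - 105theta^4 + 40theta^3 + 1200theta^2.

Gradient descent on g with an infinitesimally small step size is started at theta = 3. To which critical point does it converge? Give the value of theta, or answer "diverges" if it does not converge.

g'(theta) = 60theta(theta - 5)(theta - 4)(theta + 2), so g'(3) = 1800.
Gradient descent moves in the -g' direction, i.e. theta is decreasing.
The nearest critical point in that direction is theta = 0, where g'' = 2400 > 0 (a local minimum). The iterate converges there.

0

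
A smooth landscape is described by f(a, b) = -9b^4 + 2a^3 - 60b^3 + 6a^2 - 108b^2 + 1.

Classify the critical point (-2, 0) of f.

The mixed partial ∂²f/∂a∂b is 0, so the Hessian at any point is diag(f_aa, f_bb) = diag(12(a + 1), -36(3b^2 + 10b + 6)).
At (-2, 0): H = diag(-12, -216).
Both eigenvalues are negative, so H is negative definite: a local maximum.

local maximum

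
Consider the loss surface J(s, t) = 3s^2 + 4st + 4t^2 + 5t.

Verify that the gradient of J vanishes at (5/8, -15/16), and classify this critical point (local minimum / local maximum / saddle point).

local minimum

∇J = (6s + 4t, 4s + 8t + 5); substituting (5/8, -15/16) gives ∇J = (0, 0), so (5/8, -15/16) is indeed a critical point.
The Hessian of J is constant: H = [[6, 4], [4, 8]].
det(H) = 6·8 − 4² = 32.
det(H) > 0 and tr(H) = 14 > 0, so H is positive definite and the point is a local minimum.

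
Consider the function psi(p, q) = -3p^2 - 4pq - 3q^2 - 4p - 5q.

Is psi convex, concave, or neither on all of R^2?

concave

psi is quadratic, so its Hessian is the constant matrix H = [[-6, -4], [-4, -6]].
det(H) = 20, tr(H) = -12.
det(H) > 0 and tr(H) < 0, so H is negative definite everywhere: concave.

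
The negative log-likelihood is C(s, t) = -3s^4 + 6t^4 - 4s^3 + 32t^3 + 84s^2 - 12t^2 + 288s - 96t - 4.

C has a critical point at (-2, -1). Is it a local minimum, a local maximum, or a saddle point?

The mixed partial ∂²C/∂s∂t is 0, so the Hessian at any point is diag(C_ss, C_tt) = diag(12(-3s^2 - 2s + 14), 24(3t^2 + 8t - 1)).
At (-2, -1): H = diag(72, -144).
The eigenvalues have opposite signs, so H is indefinite: a saddle point.

saddle point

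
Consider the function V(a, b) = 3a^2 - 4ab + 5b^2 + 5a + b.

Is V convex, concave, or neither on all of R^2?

V is quadratic, so its Hessian is the constant matrix H = [[6, -4], [-4, 10]].
det(H) = 44, tr(H) = 16.
det(H) > 0 and tr(H) > 0, so H is positive definite everywhere: convex.

convex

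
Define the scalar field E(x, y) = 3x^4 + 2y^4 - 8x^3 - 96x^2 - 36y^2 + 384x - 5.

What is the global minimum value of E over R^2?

E(x,y) separates as P(x) + Q(y) − 5, so its minimum is min P + min Q − 5.
P'(x) = 12(x - 4)(x - 2)(x + 4) vanishes at x ∈ {-4, 2, 4}; Q'(y) = 8y(y - 3)(y + 3) vanishes at y ∈ {-3, 0, 3}.
Local minima of P (where P''>0): P(-4)=-1792, P(4)=256. Local minima of Q: Q(-3)=-162, Q(3)=-162.
So the global minimum of E is P(-4) + Q(-3) − 5 = -1792 − 162 − 5 = -1959, attained at (-4, -3).

-1959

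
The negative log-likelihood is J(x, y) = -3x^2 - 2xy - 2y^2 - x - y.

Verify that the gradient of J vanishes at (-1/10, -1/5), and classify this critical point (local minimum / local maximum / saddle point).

∇J = (-6x - 2y - 1, -2x - 4y - 1); substituting (-1/10, -1/5) gives ∇J = (0, 0), so (-1/10, -1/5) is indeed a critical point.
The Hessian of J is constant: H = [[-6, -2], [-2, -4]].
det(H) = (-6)·(-4) − (-2)² = 20.
det(H) > 0 and tr(H) = -10 < 0, so H is negative definite and the point is a local maximum.

local maximum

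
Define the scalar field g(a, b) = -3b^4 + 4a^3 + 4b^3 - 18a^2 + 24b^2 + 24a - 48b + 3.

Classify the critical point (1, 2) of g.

local maximum

The mixed partial ∂²g/∂a∂b is 0, so the Hessian at any point is diag(g_aa, g_bb) = diag(12(2a - 3), 12(-3b^2 + 2b + 4)).
At (1, 2): H = diag(-12, -48).
Both eigenvalues are negative, so H is negative definite: a local maximum.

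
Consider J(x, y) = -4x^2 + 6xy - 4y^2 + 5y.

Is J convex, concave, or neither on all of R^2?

concave

J is quadratic, so its Hessian is the constant matrix H = [[-8, 6], [6, -8]].
det(H) = 28, tr(H) = -16.
det(H) > 0 and tr(H) < 0, so H is negative definite everywhere: concave.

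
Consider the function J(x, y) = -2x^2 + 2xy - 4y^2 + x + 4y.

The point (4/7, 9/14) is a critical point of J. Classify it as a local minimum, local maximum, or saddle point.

local maximum

The Hessian of J is constant: H = [[-4, 2], [2, -8]].
det(H) = (-4)·(-8) − 2² = 28.
det(H) > 0 and tr(H) = -12 < 0, so H is negative definite and the point is a local maximum.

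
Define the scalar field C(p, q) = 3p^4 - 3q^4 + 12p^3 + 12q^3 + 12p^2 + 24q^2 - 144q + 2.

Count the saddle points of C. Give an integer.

C separates as a function of p plus a function of q, so ∇C=0 decouples.
∂C/∂p = 12p(p + 1)(p + 2) = 0 at p ∈ {-2, -1, 0}; ∂C/∂q = -12(q - 3)(q - 2)(q + 2) = 0 at q ∈ {-2, 2, 3}.
The Hessian is diagonal: diag(C_pp, C_qq). Second derivatives: C_pp(-2)=24, C_pp(-1)=-12, C_pp(0)=24; C_qq(-2)=-240, C_qq(2)=48, C_qq(3)=-60.
Saddle points occur where the two diagonal entries have opposite signs: (-2, -2), (-2, 3), (-1, 2), (0, -2), (0, 3). Count: 5.

5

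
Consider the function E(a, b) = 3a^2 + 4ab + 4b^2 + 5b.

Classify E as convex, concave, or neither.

E is quadratic, so its Hessian is the constant matrix H = [[6, 4], [4, 8]].
det(H) = 32, tr(H) = 14.
det(H) > 0 and tr(H) > 0, so H is positive definite everywhere: convex.

convex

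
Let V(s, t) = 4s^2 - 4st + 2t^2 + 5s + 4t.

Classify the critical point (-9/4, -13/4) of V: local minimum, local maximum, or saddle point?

local minimum

The Hessian of V is constant: H = [[8, -4], [-4, 4]].
det(H) = 8·4 − (-4)² = 16.
det(H) > 0 and tr(H) = 12 > 0, so H is positive definite and the point is a local minimum.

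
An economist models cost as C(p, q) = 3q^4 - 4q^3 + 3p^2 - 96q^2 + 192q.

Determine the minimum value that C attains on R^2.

-1280

C(p,q) separates as A(p) + B(q), so its minimum is min A + min B.
A'(p) = 6p vanishes at p ∈ {0}; B'(q) = 12(q - 4)(q - 1)(q + 4) vanishes at q ∈ {-4, 1, 4}.
Local minima of A (where A''>0): A(0)=0. Local minima of B: B(-4)=-1280, B(4)=-256.
So the global minimum of C is A(0) + B(-4) = 0 − 1280 = -1280, attained at (0, -4).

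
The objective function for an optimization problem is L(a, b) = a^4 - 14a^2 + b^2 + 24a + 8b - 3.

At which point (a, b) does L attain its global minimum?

L(a,b) separates as P(a) + Q(b) − 3, so its minimum is min P + min Q − 3.
P'(a) = 4(a - 2)(a - 1)(a + 3) vanishes at a ∈ {-3, 1, 2}; Q'(b) = 2b + 8 vanishes at b ∈ {-4}.
Local minima of P (where P''>0): P(-3)=-117, P(2)=8. Local minima of Q: Q(-4)=-16.
So the global minimum of L is P(-3) + Q(-4) − 3 = -117 − 16 − 3 = -136, attained at (-3, -4).

(-3, -4)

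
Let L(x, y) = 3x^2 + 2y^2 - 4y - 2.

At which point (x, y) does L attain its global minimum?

L(x,y) separates as P(x) + Q(y) − 2, so its minimum is min P + min Q − 2.
P'(x) = 6x vanishes at x ∈ {0}; Q'(y) = 4y - 4 vanishes at y ∈ {1}.
Local minima of P (where P''>0): P(0)=0. Local minima of Q: Q(1)=-2.
So the global minimum of L is P(0) + Q(1) − 2 = 0 − 2 − 2 = -4, attained at (0, 1).

(0, 1)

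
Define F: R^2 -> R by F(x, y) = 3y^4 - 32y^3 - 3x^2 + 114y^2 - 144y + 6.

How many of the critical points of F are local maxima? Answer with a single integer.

F separates as a function of x plus a function of y, so ∇F=0 decouples.
∂F/∂x = -6x = 0 at x ∈ {0}; ∂F/∂y = 12(y - 4)(y - 3)(y - 1) = 0 at y ∈ {1, 3, 4}.
The Hessian is diagonal: diag(F_xx, F_yy). Second derivatives: F_xx(0)=-6; F_yy(1)=72, F_yy(3)=-24, F_yy(4)=36.
Local maxima occur where both diagonal entries negative: (0, 3). Count: 1.

1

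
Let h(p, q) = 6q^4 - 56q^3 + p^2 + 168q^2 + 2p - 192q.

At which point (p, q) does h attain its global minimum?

h(p,q) separates as A(p) + B(q), so its minimum is min A + min B.
A'(p) = 2p + 2 vanishes at p ∈ {-1}; B'(q) = 24(q - 4)(q - 2)(q - 1) vanishes at q ∈ {1, 2, 4}.
Local minima of A (where A''>0): A(-1)=-1. Local minima of B: B(1)=-74, B(4)=-128.
So the global minimum of h is A(-1) + B(4) = -1 − 128 = -129, attained at (-1, 4).

(-1, 4)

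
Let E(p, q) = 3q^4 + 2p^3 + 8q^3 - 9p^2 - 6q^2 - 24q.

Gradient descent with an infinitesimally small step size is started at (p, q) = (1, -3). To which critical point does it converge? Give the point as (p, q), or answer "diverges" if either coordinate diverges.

E is separable, so gradient descent decouples: p follows -∂E/∂p, q follows -∂E/∂q.
∂E/∂p = 6p(p - 3); at p=1 this is -12, so p increases.
∂E/∂q = 12(q - 1)(q + 1)(q + 2); at q=-3 this is -96, so q increases.
p converges to its nearest critical value 3 (a local min of the p-part); q converges to -2. The iterate converges to (3, -2).

(3, -2)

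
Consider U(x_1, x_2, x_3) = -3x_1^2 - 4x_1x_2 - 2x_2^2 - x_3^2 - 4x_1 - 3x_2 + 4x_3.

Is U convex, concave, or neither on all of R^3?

U is quadratic, so its Hessian is the constant matrix H = [[-6, -4, 0], [-4, -4, 0], [0, 0, -2]].
Leading principal minors: -6, 8, -16.
Signs alternate −, +, − ⇒ H ≺ 0 ⇒ concave.

concave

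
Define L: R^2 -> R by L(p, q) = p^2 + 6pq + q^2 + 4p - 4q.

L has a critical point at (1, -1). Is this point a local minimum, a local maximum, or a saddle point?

The Hessian of L is constant: H = [[2, 6], [6, 2]].
det(H) = 2·2 − 6² = -32.
Since det(H) < 0, H is indefinite and the critical point is a saddle point.

saddle point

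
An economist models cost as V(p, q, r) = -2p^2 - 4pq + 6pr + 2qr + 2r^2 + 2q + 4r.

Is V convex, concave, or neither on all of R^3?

neither

V is quadratic, so its Hessian is the constant matrix H = [[-4, -4, 6], [-4, 0, 2], [6, 2, 4]].
Leading principal minors: -4, -16, -144.
Neither pattern holds ⇒ H is indefinite ⇒ neither convex nor concave.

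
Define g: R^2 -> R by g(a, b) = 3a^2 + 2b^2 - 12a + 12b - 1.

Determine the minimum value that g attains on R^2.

g(a,b) separates as P(a) + Q(b) − 1, so its minimum is min P + min Q − 1.
P'(a) = 6a - 12 vanishes at a ∈ {2}; Q'(b) = 4b + 12 vanishes at b ∈ {-3}.
Local minima of P (where P''>0): P(2)=-12. Local minima of Q: Q(-3)=-18.
So the global minimum of g is P(2) + Q(-3) − 1 = -12 − 18 − 1 = -31, attained at (2, -3).

-31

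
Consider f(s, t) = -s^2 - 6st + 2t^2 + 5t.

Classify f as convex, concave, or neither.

f is quadratic, so its Hessian is the constant matrix H = [[-2, -6], [-6, 4]].
det(H) = -44, tr(H) = 2.
det(H) < 0, so H is indefinite: neither convex nor concave.

neither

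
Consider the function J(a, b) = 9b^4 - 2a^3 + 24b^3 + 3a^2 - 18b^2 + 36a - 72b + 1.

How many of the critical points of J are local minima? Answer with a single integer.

J separates as a function of a plus a function of b, so ∇J=0 decouples.
∂J/∂a = -6(a - 3)(a + 2) = 0 at a ∈ {-2, 3}; ∂J/∂b = 36(b - 1)(b + 1)(b + 2) = 0 at b ∈ {-2, -1, 1}.
The Hessian is diagonal: diag(J_aa, J_bb). Second derivatives: J_aa(-2)=30, J_aa(3)=-30; J_bb(-2)=108, J_bb(-1)=-72, J_bb(1)=216.
Local minima occur where both diagonal entries positive: (-2, -2), (-2, 1). Count: 2.

2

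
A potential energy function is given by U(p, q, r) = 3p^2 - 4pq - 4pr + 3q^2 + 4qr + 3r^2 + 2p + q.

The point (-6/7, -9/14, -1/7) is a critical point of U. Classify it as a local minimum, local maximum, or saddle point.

local minimum

The Hessian is constant: H = [[6, -4, -4], [-4, 6, 4], [-4, 4, 6]].
Leading principal minors: Δ₁ = 6, Δ₂ = 20, Δ₃ = 56.
All leading minors are positive, so H is positive definite: a local minimum.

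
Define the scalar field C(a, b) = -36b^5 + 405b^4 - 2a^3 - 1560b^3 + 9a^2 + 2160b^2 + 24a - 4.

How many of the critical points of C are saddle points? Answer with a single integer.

4

C separates as a function of a plus a function of b, so ∇C=0 decouples.
∂C/∂a = -6(a - 4)(a + 1) = 0 at a ∈ {-1, 4}; ∂C/∂b = -180b(b - 4)(b - 3)(b - 2) = 0 at b ∈ {0, 2, 3, 4}.
The Hessian is diagonal: diag(C_aa, C_bb). Second derivatives: C_aa(-1)=30, C_aa(4)=-30; C_bb(0)=4320, C_bb(2)=-720, C_bb(3)=540, C_bb(4)=-1440.
Saddle points occur where the two diagonal entries have opposite signs: (-1, 2), (-1, 4), (4, 0), (4, 3). Count: 4.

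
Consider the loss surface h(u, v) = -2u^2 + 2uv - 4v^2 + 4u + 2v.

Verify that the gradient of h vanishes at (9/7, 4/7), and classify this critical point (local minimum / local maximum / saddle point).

∇h = (-4u + 2v + 4, 2u - 8v + 2); substituting (9/7, 4/7) gives ∇h = (0, 0), so (9/7, 4/7) is indeed a critical point.
The Hessian of h is constant: H = [[-4, 2], [2, -8]].
det(H) = (-4)·(-8) − 2² = 28.
det(H) > 0 and tr(H) = -12 < 0, so H is negative definite and the point is a local maximum.

local maximum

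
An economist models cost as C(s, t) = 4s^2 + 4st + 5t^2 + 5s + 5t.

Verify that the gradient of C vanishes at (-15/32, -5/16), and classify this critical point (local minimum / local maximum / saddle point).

∇C = (8s + 4t + 5, 4s + 10t + 5); substituting (-15/32, -5/16) gives ∇C = (0, 0), so (-15/32, -5/16) is indeed a critical point.
The Hessian of C is constant: H = [[8, 4], [4, 10]].
det(H) = 8·10 − 4² = 64.
det(H) > 0 and tr(H) = 18 > 0, so H is positive definite and the point is a local minimum.

local minimum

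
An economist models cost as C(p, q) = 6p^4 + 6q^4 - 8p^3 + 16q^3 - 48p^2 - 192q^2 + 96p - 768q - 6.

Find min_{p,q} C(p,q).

-3814

C(p,q) separates as A(p) + B(q) − 6, so its minimum is min A + min B − 6.
A'(p) = 24(p - 2)(p - 1)(p + 2) vanishes at p ∈ {-2, 1, 2}; B'(q) = 24(q - 4)(q + 2)(q + 4) vanishes at q ∈ {-4, -2, 4}.
Local minima of A (where A''>0): A(-2)=-224, A(2)=32. Local minima of B: B(-4)=512, B(4)=-3584.
So the global minimum of C is A(-2) + B(4) − 6 = -224 − 3584 − 6 = -3814, attained at (-2, 4).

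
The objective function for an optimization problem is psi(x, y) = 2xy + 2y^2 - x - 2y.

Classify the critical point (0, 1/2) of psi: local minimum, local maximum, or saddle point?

saddle point

The Hessian of psi is constant: H = [[0, 2], [2, 4]].
det(H) = 0·4 − 2² = -4.
Since det(H) < 0, H is indefinite and the critical point is a saddle point.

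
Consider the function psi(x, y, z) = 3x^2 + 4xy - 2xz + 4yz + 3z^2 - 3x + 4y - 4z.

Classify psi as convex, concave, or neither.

psi is quadratic, so its Hessian is the constant matrix H = [[6, 4, -2], [4, 0, 4], [-2, 4, 6]].
Leading principal minors: 6, -16, -256.
Neither pattern holds ⇒ H is indefinite ⇒ neither convex nor concave.

neither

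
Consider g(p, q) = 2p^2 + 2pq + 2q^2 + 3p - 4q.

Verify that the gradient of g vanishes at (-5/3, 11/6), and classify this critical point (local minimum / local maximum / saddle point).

∇g = (4p + 2q + 3, 2p + 4q - 4); substituting (-5/3, 11/6) gives ∇g = (0, 0), so (-5/3, 11/6) is indeed a critical point.
The Hessian of g is constant: H = [[4, 2], [2, 4]].
det(H) = 4·4 − 2² = 12.
det(H) > 0 and tr(H) = 8 > 0, so H is positive definite and the point is a local minimum.

local minimum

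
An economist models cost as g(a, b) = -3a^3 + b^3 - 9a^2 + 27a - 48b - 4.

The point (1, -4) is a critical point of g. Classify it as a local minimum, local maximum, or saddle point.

The mixed partial ∂²g/∂a∂b is 0, so the Hessian at any point is diag(g_aa, g_bb) = diag(-18(a + 1), 6b).
At (1, -4): H = diag(-36, -24).
Both eigenvalues are negative, so H is negative definite: a local maximum.

local maximum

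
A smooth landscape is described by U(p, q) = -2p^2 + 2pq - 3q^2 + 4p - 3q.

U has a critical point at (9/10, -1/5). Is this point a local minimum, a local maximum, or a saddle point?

The Hessian of U is constant: H = [[-4, 2], [2, -6]].
det(H) = (-4)·(-6) − 2² = 20.
det(H) > 0 and tr(H) = -10 < 0, so H is negative definite and the point is a local maximum.

local maximum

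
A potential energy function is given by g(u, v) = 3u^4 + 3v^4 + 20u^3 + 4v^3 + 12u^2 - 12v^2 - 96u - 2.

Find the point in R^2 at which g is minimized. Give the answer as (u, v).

g(u,v) separates as P(u) + Q(v) − 2, so its minimum is min P + min Q − 2.
P'(u) = 12(u - 1)(u + 2)(u + 4) vanishes at u ∈ {-4, -2, 1}; Q'(v) = 12v(v - 1)(v + 2) vanishes at v ∈ {-2, 0, 1}.
Local minima of P (where P''>0): P(-4)=64, P(1)=-61. Local minima of Q: Q(-2)=-32, Q(1)=-5.
So the global minimum of g is P(1) + Q(-2) − 2 = -61 − 32 − 2 = -95, attained at (1, -2).

(1, -2)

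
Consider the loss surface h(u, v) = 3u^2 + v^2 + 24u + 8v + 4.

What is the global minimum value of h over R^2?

-60

h(u,v) separates as P(u) + Q(v) + 4, so its minimum is min P + min Q + 4.
P'(u) = 6u + 24 vanishes at u ∈ {-4}; Q'(v) = 2v + 8 vanishes at v ∈ {-4}.
Local minima of P (where P''>0): P(-4)=-48. Local minima of Q: Q(-4)=-16.
So the global minimum of h is P(-4) + Q(-4) + 4 = -48 − 16 + 4 = -60, attained at (-4, -4).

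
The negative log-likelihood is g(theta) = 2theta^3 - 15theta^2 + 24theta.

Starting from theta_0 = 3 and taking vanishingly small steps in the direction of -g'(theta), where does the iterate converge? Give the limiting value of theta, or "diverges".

4

g'(theta) = 6(theta - 4)(theta - 1), so g'(3) = -12.
Gradient descent moves in the -g' direction, i.e. theta is increasing.
The nearest critical point in that direction is theta = 4, where g'' = 18 > 0 (a local minimum). The iterate converges there.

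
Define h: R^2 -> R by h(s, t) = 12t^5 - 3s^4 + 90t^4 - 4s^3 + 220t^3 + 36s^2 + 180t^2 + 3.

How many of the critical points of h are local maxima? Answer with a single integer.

4

h separates as a function of s plus a function of t, so ∇h=0 decouples.
∂h/∂s = -12s(s - 2)(s + 3) = 0 at s ∈ {-3, 0, 2}; ∂h/∂t = 60t(t + 1)(t + 2)(t + 3) = 0 at t ∈ {-3, -2, -1, 0}.
The Hessian is diagonal: diag(h_ss, h_tt). Second derivatives: h_ss(-3)=-180, h_ss(0)=72, h_ss(2)=-120; h_tt(-3)=-360, h_tt(-2)=120, h_tt(-1)=-120, h_tt(0)=360.
Local maxima occur where both diagonal entries negative: (-3, -3), (-3, -1), (2, -3), (2, -1). Count: 4.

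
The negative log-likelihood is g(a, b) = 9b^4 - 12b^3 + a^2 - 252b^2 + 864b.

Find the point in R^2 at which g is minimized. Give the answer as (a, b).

g(a,b) separates as P(a) + Q(b), so its minimum is min P + min Q.
P'(a) = 2a vanishes at a ∈ {0}; Q'(b) = 36(b - 3)(b - 2)(b + 4) vanishes at b ∈ {-4, 2, 3}.
Local minima of P (where P''>0): P(0)=0. Local minima of Q: Q(-4)=-4416, Q(3)=729.
So the global minimum of g is P(0) + Q(-4) = 0 − 4416 = -4416, attained at (0, -4).

(0, -4)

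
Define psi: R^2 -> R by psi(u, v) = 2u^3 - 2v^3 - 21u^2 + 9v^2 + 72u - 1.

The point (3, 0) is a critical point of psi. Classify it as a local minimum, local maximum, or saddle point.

saddle point

The mixed partial ∂²psi/∂u∂v is 0, so the Hessian at any point is diag(psi_uu, psi_vv) = diag(6(2u - 7), 6(-2v + 3)).
At (3, 0): H = diag(-6, 18).
The eigenvalues have opposite signs, so H is indefinite: a saddle point.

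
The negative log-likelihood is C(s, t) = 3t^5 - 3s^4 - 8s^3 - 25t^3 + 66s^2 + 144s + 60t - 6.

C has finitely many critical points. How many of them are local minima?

2

C separates as a function of s plus a function of t, so ∇C=0 decouples.
∂C/∂s = -12(s - 3)(s + 1)(s + 4) = 0 at s ∈ {-4, -1, 3}; ∂C/∂t = 15(t - 2)(t - 1)(t + 1)(t + 2) = 0 at t ∈ {-2, -1, 1, 2}.
The Hessian is diagonal: diag(C_ss, C_tt). Second derivatives: C_ss(-4)=-252, C_ss(-1)=144, C_ss(3)=-336; C_tt(-2)=-180, C_tt(-1)=90, C_tt(1)=-90, C_tt(2)=180.
Local minima occur where both diagonal entries positive: (-1, -1), (-1, 2). Count: 2.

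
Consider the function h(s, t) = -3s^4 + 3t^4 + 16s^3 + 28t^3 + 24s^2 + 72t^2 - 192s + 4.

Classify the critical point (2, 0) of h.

The mixed partial ∂²h/∂s∂t is 0, so the Hessian at any point is diag(h_ss, h_tt) = diag(12(-3s^2 + 8s + 4), 12(3t^2 + 14t + 12)).
At (2, 0): H = diag(96, 144).
Both eigenvalues are positive, so H is positive definite: a local minimum.

local minimum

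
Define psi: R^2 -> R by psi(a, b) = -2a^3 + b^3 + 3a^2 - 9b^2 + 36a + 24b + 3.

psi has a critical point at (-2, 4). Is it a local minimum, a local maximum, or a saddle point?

The mixed partial ∂²psi/∂a∂b is 0, so the Hessian at any point is diag(psi_aa, psi_bb) = diag(6(-2a + 1), 6(b - 3)).
At (-2, 4): H = diag(30, 6).
Both eigenvalues are positive, so H is positive definite: a local minimum.

local minimum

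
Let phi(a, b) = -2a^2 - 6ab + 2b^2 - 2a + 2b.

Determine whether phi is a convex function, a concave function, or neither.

neither

phi is quadratic, so its Hessian is the constant matrix H = [[-4, -6], [-6, 4]].
det(H) = -52, tr(H) = 0.
det(H) < 0, so H is indefinite: neither convex nor concave.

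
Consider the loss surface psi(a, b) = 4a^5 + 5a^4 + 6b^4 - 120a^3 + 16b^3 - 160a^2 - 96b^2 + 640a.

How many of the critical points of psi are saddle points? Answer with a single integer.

6

psi separates as a function of a plus a function of b, so ∇psi=0 decouples.
∂psi/∂a = 20(a - 4)(a - 1)(a + 2)(a + 4) = 0 at a ∈ {-4, -2, 1, 4}; ∂psi/∂b = 24b(b - 2)(b + 4) = 0 at b ∈ {-4, 0, 2}.
The Hessian is diagonal: diag(psi_aa, psi_bb). Second derivatives: psi_aa(-4)=-1600, psi_aa(-2)=720, psi_aa(1)=-900, psi_aa(4)=2880; psi_bb(-4)=576, psi_bb(0)=-192, psi_bb(2)=288.
Saddle points occur where the two diagonal entries have opposite signs: (-4, -4), (-4, 2), (-2, 0), (1, -4), (1, 2), (4, 0). Count: 6.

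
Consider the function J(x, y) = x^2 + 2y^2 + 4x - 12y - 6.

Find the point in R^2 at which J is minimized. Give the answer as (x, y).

J(x,y) separates as P(x) + Q(y) − 6, so its minimum is min P + min Q − 6.
P'(x) = 2x + 4 vanishes at x ∈ {-2}; Q'(y) = 4y - 12 vanishes at y ∈ {3}.
Local minima of P (where P''>0): P(-2)=-4. Local minima of Q: Q(3)=-18.
So the global minimum of J is P(-2) + Q(3) − 6 = -4 − 18 − 6 = -28, attained at (-2, 3).

(-2, 3)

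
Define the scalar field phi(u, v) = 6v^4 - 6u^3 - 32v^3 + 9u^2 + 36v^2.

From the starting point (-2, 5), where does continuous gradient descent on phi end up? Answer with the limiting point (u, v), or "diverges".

phi is separable, so gradient descent decouples: u follows -∂phi/∂u, v follows -∂phi/∂v.
∂phi/∂u = -18u(u - 1); at u=-2 this is -108, so u increases.
∂phi/∂v = 24v(v - 3)(v - 1); at v=5 this is 960, so v decreases.
u converges to its nearest critical value 0 (a local min of the u-part); v converges to 3. The iterate converges to (0, 3).

(0, 3)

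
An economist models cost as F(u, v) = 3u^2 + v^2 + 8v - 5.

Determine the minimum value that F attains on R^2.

F(u,v) separates as P(u) + Q(v) − 5, so its minimum is min P + min Q − 5.
P'(u) = 6u vanishes at u ∈ {0}; Q'(v) = 2v + 8 vanishes at v ∈ {-4}.
Local minima of P (where P''>0): P(0)=0. Local minima of Q: Q(-4)=-16.
So the global minimum of F is P(0) + Q(-4) − 5 = 0 − 16 − 5 = -21, attained at (0, -4).

-21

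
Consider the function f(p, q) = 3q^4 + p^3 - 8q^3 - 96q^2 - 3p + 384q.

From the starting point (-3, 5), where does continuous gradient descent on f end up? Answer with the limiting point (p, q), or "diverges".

f is separable, so gradient descent decouples: p follows -∂f/∂p, q follows -∂f/∂q.
∂f/∂p = 3(p - 1)(p + 1); at p=-3 this is 24, so p decreases.
∂f/∂q = 12(q - 4)(q - 2)(q + 4); at q=5 this is 324, so q decreases.
The p-coordinate has no critical point in that direction and runs off to infinity.

diverges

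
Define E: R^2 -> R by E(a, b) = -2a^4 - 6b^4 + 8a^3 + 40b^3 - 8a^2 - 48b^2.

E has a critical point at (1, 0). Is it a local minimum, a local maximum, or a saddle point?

saddle point

The mixed partial ∂²E/∂a∂b is 0, so the Hessian at any point is diag(E_aa, E_bb) = diag(8(-3a^2 + 6a - 2), 24(-3b^2 + 10b - 4)).
At (1, 0): H = diag(8, -96).
The eigenvalues have opposite signs, so H is indefinite: a saddle point.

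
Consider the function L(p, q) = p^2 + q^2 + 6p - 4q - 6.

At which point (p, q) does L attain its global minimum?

L(p,q) separates as A(p) + B(q) − 6, so its minimum is min A + min B − 6.
A'(p) = 2p + 6 vanishes at p ∈ {-3}; B'(q) = 2q - 4 vanishes at q ∈ {2}.
Local minima of A (where A''>0): A(-3)=-9. Local minima of B: B(2)=-4.
So the global minimum of L is A(-3) + B(2) − 6 = -9 − 4 − 6 = -19, attained at (-3, 2).

(-3, 2)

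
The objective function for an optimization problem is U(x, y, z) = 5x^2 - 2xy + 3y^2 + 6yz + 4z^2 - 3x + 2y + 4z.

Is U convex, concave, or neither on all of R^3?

U is quadratic, so its Hessian is the constant matrix H = [[10, -2, 0], [-2, 6, 6], [0, 6, 8]].
Leading principal minors: 10, 56, 88.
All positive ⇒ H ≻ 0 ⇒ convex.

convex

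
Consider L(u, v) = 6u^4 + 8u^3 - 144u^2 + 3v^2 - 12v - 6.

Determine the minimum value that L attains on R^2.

L(u,v) separates as P(u) + Q(v) − 6, so its minimum is min P + min Q − 6.
P'(u) = 24u(u - 3)(u + 4) vanishes at u ∈ {-4, 0, 3}; Q'(v) = 6v - 12 vanishes at v ∈ {2}.
Local minima of P (where P''>0): P(-4)=-1280, P(3)=-594. Local minima of Q: Q(2)=-12.
So the global minimum of L is P(-4) + Q(2) − 6 = -1280 − 12 − 6 = -1298, attained at (-4, 2).

-1298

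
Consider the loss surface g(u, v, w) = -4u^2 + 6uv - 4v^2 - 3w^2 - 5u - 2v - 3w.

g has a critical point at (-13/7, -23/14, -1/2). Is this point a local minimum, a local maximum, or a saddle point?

The Hessian is constant: H = [[-8, 6, 0], [6, -8, 0], [0, 0, -6]].
Leading principal minors: Δ₁ = -8, Δ₂ = 28, Δ₃ = -168.
The minors alternate sign starting negative (−, +, −), so H is negative definite: a local maximum.

local maximum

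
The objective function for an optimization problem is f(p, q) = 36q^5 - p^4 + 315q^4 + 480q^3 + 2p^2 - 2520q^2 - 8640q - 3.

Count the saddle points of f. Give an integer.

6

f separates as a function of p plus a function of q, so ∇f=0 decouples.
∂f/∂p = -4p(p - 1)(p + 1) = 0 at p ∈ {-1, 0, 1}; ∂f/∂q = 180(q - 2)(q + 2)(q + 3)(q + 4) = 0 at q ∈ {-4, -3, -2, 2}.
The Hessian is diagonal: diag(f_pp, f_qq). Second derivatives: f_pp(-1)=-8, f_pp(0)=4, f_pp(1)=-8; f_qq(-4)=-2160, f_qq(-3)=900, f_qq(-2)=-1440, f_qq(2)=21600.
Saddle points occur where the two diagonal entries have opposite signs: (-1, -3), (-1, 2), (0, -4), (0, -2), (1, -3), (1, 2). Count: 6.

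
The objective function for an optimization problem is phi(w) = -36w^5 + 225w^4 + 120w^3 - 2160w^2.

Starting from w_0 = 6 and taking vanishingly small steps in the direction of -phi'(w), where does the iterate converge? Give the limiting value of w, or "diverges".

diverges

phi'(w) = -180w(w - 4)(w - 3)(w + 2), so phi'(6) = -51840.
Gradient descent moves in the -phi' direction, i.e. w is increasing.
There is no critical point above w=6, and phi' keeps the same sign, so the iterate runs off to +∞.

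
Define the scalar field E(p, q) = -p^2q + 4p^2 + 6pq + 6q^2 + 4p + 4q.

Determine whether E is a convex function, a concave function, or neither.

The term -p^2q is cubic, so the Hessian is not constant.
∂²E/∂p² = -2q + 8, which takes both signs as q varies (negative for sufficiently large q). A diagonal entry of the Hessian changing sign means the Hessian is neither positive- nor negative-semidefinite on all of R^2.

neither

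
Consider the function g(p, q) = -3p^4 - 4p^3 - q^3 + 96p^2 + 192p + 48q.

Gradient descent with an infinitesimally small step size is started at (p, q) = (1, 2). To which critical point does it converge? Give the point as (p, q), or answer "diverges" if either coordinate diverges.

g is separable, so gradient descent decouples: p follows -∂g/∂p, q follows -∂g/∂q.
∂g/∂p = -12(p - 4)(p + 1)(p + 4); at p=1 this is 360, so p decreases.
∂g/∂q = -3(q - 4)(q + 4); at q=2 this is 36, so q decreases.
p converges to its nearest critical value -1 (a local min of the p-part); q converges to -4. The iterate converges to (-1, -4).

(-1, -4)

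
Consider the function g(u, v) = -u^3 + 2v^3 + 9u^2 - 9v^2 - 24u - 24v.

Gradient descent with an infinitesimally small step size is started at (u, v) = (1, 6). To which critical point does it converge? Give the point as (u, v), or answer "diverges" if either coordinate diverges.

(2, 4)

g is separable, so gradient descent decouples: u follows -∂g/∂u, v follows -∂g/∂v.
∂g/∂u = -3(u - 4)(u - 2); at u=1 this is -9, so u increases.
∂g/∂v = 6(v - 4)(v + 1); at v=6 this is 84, so v decreases.
u converges to its nearest critical value 2 (a local min of the u-part); v converges to 4. The iterate converges to (2, 4).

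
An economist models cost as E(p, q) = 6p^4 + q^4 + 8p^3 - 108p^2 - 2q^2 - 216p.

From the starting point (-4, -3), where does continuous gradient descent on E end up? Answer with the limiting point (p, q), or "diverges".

E is separable, so gradient descent decouples: p follows -∂E/∂p, q follows -∂E/∂q.
∂E/∂p = 24(p - 3)(p + 1)(p + 3); at p=-4 this is -504, so p increases.
∂E/∂q = 4q(q - 1)(q + 1); at q=-3 this is -96, so q increases.
p converges to its nearest critical value -3 (a local min of the p-part); q converges to -1. The iterate converges to (-3, -1).

(-3, -1)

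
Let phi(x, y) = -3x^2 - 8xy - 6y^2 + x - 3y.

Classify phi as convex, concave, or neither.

phi is quadratic, so its Hessian is the constant matrix H = [[-6, -8], [-8, -12]].
det(H) = 8, tr(H) = -18.
det(H) > 0 and tr(H) < 0, so H is negative definite everywhere: concave.

concave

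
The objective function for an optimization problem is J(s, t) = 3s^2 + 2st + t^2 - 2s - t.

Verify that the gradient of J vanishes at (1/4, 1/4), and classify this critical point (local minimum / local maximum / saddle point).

∇J = (6s + 2t - 2, 2s + 2t - 1); substituting (1/4, 1/4) gives ∇J = (0, 0), so (1/4, 1/4) is indeed a critical point.
The Hessian of J is constant: H = [[6, 2], [2, 2]].
det(H) = 6·2 − 2² = 8.
det(H) > 0 and tr(H) = 8 > 0, so H is positive definite and the point is a local minimum.

local minimum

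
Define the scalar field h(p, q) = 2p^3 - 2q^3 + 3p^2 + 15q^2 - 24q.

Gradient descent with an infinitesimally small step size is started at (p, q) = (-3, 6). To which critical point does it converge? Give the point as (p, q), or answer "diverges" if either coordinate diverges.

diverges

h is separable, so gradient descent decouples: p follows -∂h/∂p, q follows -∂h/∂q.
∂h/∂p = 6p(p + 1); at p=-3 this is 36, so p decreases.
∂h/∂q = -6(q - 4)(q - 1); at q=6 this is -60, so q increases.
The p-coordinate has no critical point in that direction and runs off to infinity.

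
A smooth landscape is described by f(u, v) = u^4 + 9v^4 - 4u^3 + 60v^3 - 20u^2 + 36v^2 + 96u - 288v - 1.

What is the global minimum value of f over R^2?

f(u,v) separates as P(u) + Q(v) − 1, so its minimum is min P + min Q − 1.
P'(u) = 4(u - 4)(u - 2)(u + 3) vanishes at u ∈ {-3, 2, 4}; Q'(v) = 36(v - 1)(v + 2)(v + 4) vanishes at v ∈ {-4, -2, 1}.
Local minima of P (where P''>0): P(-3)=-279, P(4)=64. Local minima of Q: Q(-4)=192, Q(1)=-183.
So the global minimum of f is P(-3) + Q(1) − 1 = -279 − 183 − 1 = -463, attained at (-3, 1).

-463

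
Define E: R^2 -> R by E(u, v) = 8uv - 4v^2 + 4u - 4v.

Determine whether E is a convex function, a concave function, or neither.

neither

E is quadratic, so its Hessian is the constant matrix H = [[0, 8], [8, -8]].
det(H) = -64, tr(H) = -8.
det(H) < 0, so H is indefinite: neither convex nor concave.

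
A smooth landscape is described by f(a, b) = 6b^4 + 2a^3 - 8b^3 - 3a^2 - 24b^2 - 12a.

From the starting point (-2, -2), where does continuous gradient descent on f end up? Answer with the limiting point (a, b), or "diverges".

f is separable, so gradient descent decouples: a follows -∂f/∂a, b follows -∂f/∂b.
∂f/∂a = 6(a - 2)(a + 1); at a=-2 this is 24, so a decreases.
∂f/∂b = 24b(b - 2)(b + 1); at b=-2 this is -192, so b increases.
The a-coordinate has no critical point in that direction and runs off to infinity.

diverges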